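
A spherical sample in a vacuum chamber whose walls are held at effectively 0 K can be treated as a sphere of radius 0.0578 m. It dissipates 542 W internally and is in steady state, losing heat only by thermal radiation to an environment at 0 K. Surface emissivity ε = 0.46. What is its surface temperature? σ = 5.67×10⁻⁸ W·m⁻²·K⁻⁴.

T ≈ 839 K

Steady state: internal power = radiated power, P = εσA T⁴.
Radiating area A = 4πr² = 0.04198 m².
T⁴ = P/(εσA) = 542/(0.46·5.67×10⁻⁸·0.04198) = 4.950×10¹¹ K⁴.
T = (4.950×10¹¹)^(1/4).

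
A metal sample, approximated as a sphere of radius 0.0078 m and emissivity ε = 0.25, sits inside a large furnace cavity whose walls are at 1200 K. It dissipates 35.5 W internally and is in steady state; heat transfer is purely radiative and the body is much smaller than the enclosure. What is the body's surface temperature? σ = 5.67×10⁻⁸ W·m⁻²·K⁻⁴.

T ≈ 1520 K

For a small grey body in a large enclosure, net radiated power = εσA(T⁴ − T_w⁴).
Steady state: P = εσA(T⁴ − T_w⁴) with A = 4πr² = 7.645×10⁻⁴ m².
T⁴ = P/(εσA) + T_w⁴ = 35.5/(0.25·5.67×10⁻⁸·7.645×10⁻⁴) + (1200)⁴
    = 3.276×10¹² + 2.074×10¹² = 5.349×10¹² K⁴.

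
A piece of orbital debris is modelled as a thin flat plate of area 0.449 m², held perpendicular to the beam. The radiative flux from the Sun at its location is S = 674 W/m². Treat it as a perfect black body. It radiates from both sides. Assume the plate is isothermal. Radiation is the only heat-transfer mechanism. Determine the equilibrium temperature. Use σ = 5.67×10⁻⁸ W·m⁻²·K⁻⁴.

At equilibrium, absorbed power = emitted power.
Absorbing cross-section = A = 0.4490 m²; emitting surface = 2A = 0.8980 m² (ratio 2).
S·A_cross = εσ·A_surf·T⁴  ⇒  T⁴ = S/(2σ).
T⁴ = 1.00·674/(2·5.67×10⁻⁸) = 5.944×10⁹ K⁴.
T = (5.944×10⁹)^(1/4).

T ≈ 278 K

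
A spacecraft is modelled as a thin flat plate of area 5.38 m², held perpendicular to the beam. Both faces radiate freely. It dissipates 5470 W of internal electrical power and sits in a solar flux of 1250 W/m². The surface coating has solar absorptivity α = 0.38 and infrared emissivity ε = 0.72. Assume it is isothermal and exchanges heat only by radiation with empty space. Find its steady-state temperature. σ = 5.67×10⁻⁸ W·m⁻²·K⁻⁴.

T ≈ 368 K

At steady state, absorbed solar power + internal power = radiated power.
Absorbed: α·S·A_cross = 0.38·1250·5.380 = 2556 W (cross-section A).
Total input = 2556 + 5470 = 8026 W.
Radiated: εσ·A_surf·T⁴ with A_surf = 2A = 10.76 m².
T⁴ = 8026/(0.72·5.67×10⁻⁸·10.76) = 1.827×10¹⁰ K⁴.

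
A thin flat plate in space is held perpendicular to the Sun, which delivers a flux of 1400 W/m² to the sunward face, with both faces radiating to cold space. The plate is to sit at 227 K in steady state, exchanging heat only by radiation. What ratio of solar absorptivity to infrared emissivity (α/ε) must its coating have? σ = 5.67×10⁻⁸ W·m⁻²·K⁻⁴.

Balance: αS·A = εσ·2A·T⁴ ⇒ α/ε = 2σT⁴/S.
α/ε = 2·5.67×10⁻⁸·(227)⁴/1400 = 2·5.67×10⁻⁸·2.655×10⁹/1400.

α/ε ≈ 0.215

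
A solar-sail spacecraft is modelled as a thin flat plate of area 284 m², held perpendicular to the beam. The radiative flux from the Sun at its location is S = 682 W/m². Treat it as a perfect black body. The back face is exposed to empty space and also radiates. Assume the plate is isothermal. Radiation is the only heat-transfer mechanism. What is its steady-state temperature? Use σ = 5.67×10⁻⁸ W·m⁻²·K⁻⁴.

T ≈ 278 K

At equilibrium, absorbed power = emitted power.
Absorbing cross-section = A = 284.0 m²; emitting surface = 2A = 568.0 m² (ratio 2).
S·A_cross = εσ·A_surf·T⁴  ⇒  T⁴ = S/(2σ).
T⁴ = 1.00·682/(2·5.67×10⁻⁸) = 6.014×10⁹ K⁴.
T = (6.014×10⁹)^(1/4).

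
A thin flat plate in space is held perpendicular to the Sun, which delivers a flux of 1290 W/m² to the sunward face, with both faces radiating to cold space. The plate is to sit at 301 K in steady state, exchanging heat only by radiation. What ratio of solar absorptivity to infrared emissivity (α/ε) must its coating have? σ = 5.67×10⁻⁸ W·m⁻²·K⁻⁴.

Balance: αS·A = εσ·2A·T⁴ ⇒ α/ε = 2σT⁴/S.
α/ε = 2·5.67×10⁻⁸·(301)⁴/1290 = 2·5.67×10⁻⁸·8.209×10⁹/1290.

α/ε ≈ 0.722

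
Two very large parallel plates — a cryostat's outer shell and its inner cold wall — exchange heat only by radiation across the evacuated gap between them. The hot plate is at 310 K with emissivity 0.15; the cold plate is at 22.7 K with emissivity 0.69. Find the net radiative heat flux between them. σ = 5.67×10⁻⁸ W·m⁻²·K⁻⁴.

For two infinite grey parallel plates, q = σ(T₁⁴ − T₂⁴)/(1/ε₁ + 1/ε₂ − 1).
T₁⁴ − T₂⁴ = 9.235×10⁹ − 2.655×10⁵ = 9.235×10⁹ K⁴.
1/ε₁ + 1/ε₂ − 1 = 6.667 + 1.449 − 1 = 7.116.
q = 5.67×10⁻⁸ × 9.235×10⁹ / 7.116.

q ≈ 73.6 W/m²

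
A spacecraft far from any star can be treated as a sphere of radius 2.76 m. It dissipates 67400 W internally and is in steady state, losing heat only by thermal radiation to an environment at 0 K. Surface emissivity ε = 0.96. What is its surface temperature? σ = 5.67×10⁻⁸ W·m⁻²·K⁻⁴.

T ≈ 337 K

Steady state: internal power = radiated power, P = εσA T⁴.
Radiating area A = 4πr² = 95.73 m².
T⁴ = P/(εσA) = 67400/(0.96·5.67×10⁻⁸·95.73) = 1.294×10¹⁰ K⁴.
T = (1.294×10¹⁰)^(1/4).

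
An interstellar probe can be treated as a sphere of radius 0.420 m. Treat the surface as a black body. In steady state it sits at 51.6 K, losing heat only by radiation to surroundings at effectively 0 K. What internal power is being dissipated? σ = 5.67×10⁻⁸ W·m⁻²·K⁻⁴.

P ≈ 0.891 W

Steady state: P = εσA T⁴.
A = 4πr² = 2.217 m²; T⁴ = (51.6)⁴ = 7.089×10⁶ K⁴.
P = 1.0 × 5.67×10⁻⁸ × 2.217 × 7.089×10⁶.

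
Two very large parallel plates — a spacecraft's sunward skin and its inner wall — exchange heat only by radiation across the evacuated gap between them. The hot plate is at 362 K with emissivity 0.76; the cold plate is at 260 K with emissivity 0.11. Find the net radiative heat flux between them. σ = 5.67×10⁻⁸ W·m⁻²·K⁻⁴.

For two infinite grey parallel plates, q = σ(T₁⁴ − T₂⁴)/(1/ε₁ + 1/ε₂ − 1).
T₁⁴ − T₂⁴ = 1.717×10¹⁰ − 4.570×10⁹ = 1.260×10¹⁰ K⁴.
1/ε₁ + 1/ε₂ − 1 = 1.316 + 9.091 − 1 = 9.407.
q = 5.67×10⁻⁸ × 1.260×10¹⁰ / 9.407.

q ≈ 76.0 W/m²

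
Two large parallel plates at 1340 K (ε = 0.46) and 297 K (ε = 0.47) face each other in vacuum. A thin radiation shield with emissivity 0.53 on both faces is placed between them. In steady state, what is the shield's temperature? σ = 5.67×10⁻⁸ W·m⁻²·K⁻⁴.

T_s ≈ 1130 K

In steady state the net flux on the hot side equals that on the cold side.
σ(T₁⁴−T_s⁴)/D₁ = σ(T_s⁴−T₂⁴)/D₂, with D₁ = 1/ε₁+1/ε_s−1 = 3.061, D₂ = 1/ε_s+1/ε₂−1 = 3.014.
Solve for T_s⁴: T_s⁴ = (D₂·T₁⁴ + D₁·T₂⁴)/(D₁+D₂) = 1.604×10¹² K⁴.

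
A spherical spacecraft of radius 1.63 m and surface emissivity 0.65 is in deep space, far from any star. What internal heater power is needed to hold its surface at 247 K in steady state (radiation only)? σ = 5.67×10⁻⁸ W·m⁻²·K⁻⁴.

P ≈ 4580 W

P = εσ·4πr²·T⁴.
4πr² = 33.39 m²; T⁴ = 3.722×10⁹ K⁴.
P = 0.65·5.67×10⁻⁸·33.39·3.722×10⁹.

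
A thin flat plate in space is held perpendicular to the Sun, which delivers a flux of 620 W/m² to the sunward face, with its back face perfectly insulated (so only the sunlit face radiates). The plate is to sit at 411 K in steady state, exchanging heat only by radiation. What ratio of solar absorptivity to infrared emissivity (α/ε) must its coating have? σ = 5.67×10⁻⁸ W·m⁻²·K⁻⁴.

α/ε ≈ 2.61

Balance: αS·A = εσ·1A·T⁴ ⇒ α/ε = σT⁴/S.
α/ε = 5.67×10⁻⁸·(411)⁴/620 = 5.67×10⁻⁸·2.853×10¹⁰/620.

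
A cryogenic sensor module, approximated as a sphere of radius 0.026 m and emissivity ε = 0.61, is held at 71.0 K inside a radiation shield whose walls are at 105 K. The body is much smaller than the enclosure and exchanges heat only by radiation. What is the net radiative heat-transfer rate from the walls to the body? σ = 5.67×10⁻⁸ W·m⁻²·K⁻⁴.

For a small grey body in a large enclosure: P_net = εσA(T_body⁴ − T_wall⁴).
A = 4πr² = 0.008495 m²; T_body⁴ − T_wall⁴ = 2.541×10⁷ − 1.216×10⁸ = -9.614×10⁷ K⁴.
|P_net| = 0.61·5.67×10⁻⁸·0.008495·9.614×10⁷.

P_net ≈ 0.0282 W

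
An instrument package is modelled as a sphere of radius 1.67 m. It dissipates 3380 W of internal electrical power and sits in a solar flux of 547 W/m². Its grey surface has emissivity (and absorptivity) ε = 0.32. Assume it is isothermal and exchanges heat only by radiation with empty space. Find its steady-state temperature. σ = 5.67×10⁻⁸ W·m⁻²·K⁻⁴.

T ≈ 296 K

At steady state, absorbed solar power + internal power = radiated power.
Absorbed: α·S·A_cross = 0.32·547·8.762 = 1534 W (cross-section πr²).
Total input = 1534 + 3380 = 4914 W.
Radiated: εσ·A_surf·T⁴ with A_surf = 4πr² = 35.05 m².
T⁴ = 4914/(0.32·5.67×10⁻⁸·35.05) = 7.727×10⁹ K⁴.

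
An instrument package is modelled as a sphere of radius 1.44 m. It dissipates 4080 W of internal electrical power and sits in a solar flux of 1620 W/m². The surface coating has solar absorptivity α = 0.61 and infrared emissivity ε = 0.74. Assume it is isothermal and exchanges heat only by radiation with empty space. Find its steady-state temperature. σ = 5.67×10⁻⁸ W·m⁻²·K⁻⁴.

At steady state, absorbed solar power + internal power = radiated power.
Absorbed: α·S·A_cross = 0.61·1620·6.514 = 6438 W (cross-section πr²).
Total input = 6438 + 4080 = 10520 W.
Radiated: εσ·A_surf·T⁴ with A_surf = 4πr² = 26.06 m².
T⁴ = 10520/(0.74·5.67×10⁻⁸·26.06) = 9.620×10⁹ K⁴.

T ≈ 313 K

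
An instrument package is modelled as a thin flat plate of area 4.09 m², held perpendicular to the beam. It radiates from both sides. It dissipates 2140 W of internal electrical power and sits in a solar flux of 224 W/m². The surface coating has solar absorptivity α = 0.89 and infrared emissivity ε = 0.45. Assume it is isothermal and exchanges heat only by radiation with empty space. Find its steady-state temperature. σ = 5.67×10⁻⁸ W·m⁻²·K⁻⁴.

T ≈ 345 K

At steady state, absorbed solar power + internal power = radiated power.
Absorbed: α·S·A_cross = 0.89·224·4.090 = 815.4 W (cross-section A).
Total input = 815.4 + 2140 = 2955 W.
Radiated: εσ·A_surf·T⁴ with A_surf = 2A = 8.180 m².
T⁴ = 2955/(0.45·5.67×10⁻⁸·8.180) = 1.416×10¹⁰ K⁴.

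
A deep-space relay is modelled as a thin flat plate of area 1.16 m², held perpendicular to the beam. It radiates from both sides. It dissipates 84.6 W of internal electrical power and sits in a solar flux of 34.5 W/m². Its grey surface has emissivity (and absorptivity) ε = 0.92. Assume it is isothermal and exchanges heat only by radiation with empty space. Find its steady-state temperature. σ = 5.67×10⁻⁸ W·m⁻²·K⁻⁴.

T ≈ 178 K

At steady state, absorbed solar power + internal power = radiated power.
Absorbed: α·S·A_cross = 0.92·34.5·1.160 = 36.82 W (cross-section A).
Total input = 36.82 + 84.6 = 121.4 W.
Radiated: εσ·A_surf·T⁴ with A_surf = 2A = 2.320 m².
T⁴ = 121.4/(0.92·5.67×10⁻⁸·2.320) = 1.003×10⁹ K⁴.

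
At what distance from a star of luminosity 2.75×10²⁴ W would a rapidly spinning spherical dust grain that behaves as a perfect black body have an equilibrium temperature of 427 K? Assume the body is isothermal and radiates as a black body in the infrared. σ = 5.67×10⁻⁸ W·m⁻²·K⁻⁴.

For an isothermal black-emitting sphere, (1−a)S·πr² = σ·4πr²·T⁴ ⇒ S = 4σT⁴/(1−a).
S = 4·5.67×10⁻⁸·(427)⁴/1.00 = 7540 W/m².
Flux falls as S = L/(4πd²), so d = √(L/(4πS)) = √(2.75×10²⁴/(4π·7540)).

d ≈ 5.39×10⁹ m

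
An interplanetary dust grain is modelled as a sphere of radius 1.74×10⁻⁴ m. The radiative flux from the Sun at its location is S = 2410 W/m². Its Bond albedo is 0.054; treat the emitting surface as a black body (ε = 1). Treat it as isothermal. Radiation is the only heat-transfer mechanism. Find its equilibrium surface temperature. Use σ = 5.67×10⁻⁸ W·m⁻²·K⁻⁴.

At equilibrium, absorbed power = emitted power.
Absorbing cross-section = πr² = 9.511×10⁻⁸ m²; emitting surface = 4πr² = 3.805×10⁻⁷ m² (ratio 4).
(1−a)S·A_cross = εσ·A_surf·T⁴  ⇒  T⁴ = (1−a)S/(4σ).
T⁴ = 0.946·2410/(4·5.67×10⁻⁸) = 1.005×10¹⁰ K⁴.
T = (1.005×10¹⁰)^(1/4).

T ≈ 317 K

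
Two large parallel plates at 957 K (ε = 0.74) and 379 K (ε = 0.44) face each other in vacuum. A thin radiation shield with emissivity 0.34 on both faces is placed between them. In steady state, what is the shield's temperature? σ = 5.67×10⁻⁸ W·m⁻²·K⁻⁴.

In steady state the net flux on the hot side equals that on the cold side.
σ(T₁⁴−T_s⁴)/D₁ = σ(T_s⁴−T₂⁴)/D₂, with D₁ = 1/ε₁+1/ε_s−1 = 3.293, D₂ = 1/ε_s+1/ε₂−1 = 4.214.
Solve for T_s⁴: T_s⁴ = (D₂·T₁⁴ + D₁·T₂⁴)/(D₁+D₂) = 4.799×10¹¹ K⁴.

T_s ≈ 832 K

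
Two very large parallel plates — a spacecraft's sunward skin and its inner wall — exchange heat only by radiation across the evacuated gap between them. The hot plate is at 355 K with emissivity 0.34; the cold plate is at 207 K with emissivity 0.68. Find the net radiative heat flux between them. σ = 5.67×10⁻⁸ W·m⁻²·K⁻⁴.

q ≈ 233 W/m²

For two infinite grey parallel plates, q = σ(T₁⁴ − T₂⁴)/(1/ε₁ + 1/ε₂ − 1).
T₁⁴ − T₂⁴ = 1.588×10¹⁰ − 1.836×10⁹ = 1.405×10¹⁰ K⁴.
1/ε₁ + 1/ε₂ − 1 = 2.941 + 1.471 − 1 = 3.412.
q = 5.67×10⁻⁸ × 1.405×10¹⁰ / 3.412.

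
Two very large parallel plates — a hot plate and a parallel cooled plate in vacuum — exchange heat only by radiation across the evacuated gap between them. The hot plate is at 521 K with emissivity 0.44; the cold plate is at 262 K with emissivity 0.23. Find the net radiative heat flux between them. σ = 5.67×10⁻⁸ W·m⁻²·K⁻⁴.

For two infinite grey parallel plates, q = σ(T₁⁴ − T₂⁴)/(1/ε₁ + 1/ε₂ − 1).
T₁⁴ − T₂⁴ = 7.368×10¹⁰ − 4.712×10⁹ = 6.897×10¹⁰ K⁴.
1/ε₁ + 1/ε₂ − 1 = 2.273 + 4.348 − 1 = 5.621.
q = 5.67×10⁻⁸ × 6.897×10¹⁰ / 5.621.

q ≈ 696 W/m²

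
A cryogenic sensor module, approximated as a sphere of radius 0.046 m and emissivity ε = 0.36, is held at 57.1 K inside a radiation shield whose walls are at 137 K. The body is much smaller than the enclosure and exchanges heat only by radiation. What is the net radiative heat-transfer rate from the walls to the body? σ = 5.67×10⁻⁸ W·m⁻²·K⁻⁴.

P_net ≈ 0.185 W

For a small grey body in a large enclosure: P_net = εσA(T_body⁴ − T_wall⁴).
A = 4πr² = 0.02659 m²; T_body⁴ − T_wall⁴ = 1.063×10⁷ − 3.523×10⁸ = -3.416×10⁸ K⁴.
|P_net| = 0.36·5.67×10⁻⁸·0.02659·3.416×10⁸.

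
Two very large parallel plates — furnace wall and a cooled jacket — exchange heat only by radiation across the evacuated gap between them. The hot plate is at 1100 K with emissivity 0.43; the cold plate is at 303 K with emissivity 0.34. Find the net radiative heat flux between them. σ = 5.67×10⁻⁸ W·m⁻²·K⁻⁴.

q ≈ 19300 W/m²

For two infinite grey parallel plates, q = σ(T₁⁴ − T₂⁴)/(1/ε₁ + 1/ε₂ − 1).
T₁⁴ − T₂⁴ = 1.464×10¹² − 8.429×10⁹ = 1.456×10¹² K⁴.
1/ε₁ + 1/ε₂ − 1 = 2.326 + 2.941 − 1 = 4.267.
q = 5.67×10⁻⁸ × 1.456×10¹² / 4.267.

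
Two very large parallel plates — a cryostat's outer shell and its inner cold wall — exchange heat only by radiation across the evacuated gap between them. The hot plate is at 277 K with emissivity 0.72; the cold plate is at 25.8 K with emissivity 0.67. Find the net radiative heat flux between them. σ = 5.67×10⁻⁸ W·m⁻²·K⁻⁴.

For two infinite grey parallel plates, q = σ(T₁⁴ − T₂⁴)/(1/ε₁ + 1/ε₂ − 1).
T₁⁴ − T₂⁴ = 5.887×10⁹ − 4.431×10⁵ = 5.887×10⁹ K⁴.
1/ε₁ + 1/ε₂ − 1 = 1.389 + 1.493 − 1 = 1.881.
q = 5.67×10⁻⁸ × 5.887×10⁹ / 1.881.

q ≈ 177 W/m²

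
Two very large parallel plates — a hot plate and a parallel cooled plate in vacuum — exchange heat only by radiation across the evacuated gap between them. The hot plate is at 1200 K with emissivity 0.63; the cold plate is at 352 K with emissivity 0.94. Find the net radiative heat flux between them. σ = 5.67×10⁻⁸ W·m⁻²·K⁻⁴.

q ≈ 70700 W/m²

For two infinite grey parallel plates, q = σ(T₁⁴ − T₂⁴)/(1/ε₁ + 1/ε₂ − 1).
T₁⁴ − T₂⁴ = 2.074×10¹² − 1.535×10¹⁰ = 2.058×10¹² K⁴.
1/ε₁ + 1/ε₂ − 1 = 1.587 + 1.064 − 1 = 1.651.
q = 5.67×10⁻⁸ × 2.058×10¹² / 1.651.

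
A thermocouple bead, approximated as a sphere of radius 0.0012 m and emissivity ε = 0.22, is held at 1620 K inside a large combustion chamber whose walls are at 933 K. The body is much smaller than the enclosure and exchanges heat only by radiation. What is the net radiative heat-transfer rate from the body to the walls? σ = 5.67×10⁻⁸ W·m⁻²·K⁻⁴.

P_net ≈ 1.38 W

For a small grey body in a large enclosure: P_net = εσA(T_body⁴ − T_wall⁴).
A = 4πr² = 1.810×10⁻⁵ m²; T_body⁴ − T_wall⁴ = 6.887×10¹² − 7.578×10¹¹ = 6.130×10¹² K⁴.
|P_net| = 0.22·5.67×10⁻⁸·1.810×10⁻⁵·6.130×10¹².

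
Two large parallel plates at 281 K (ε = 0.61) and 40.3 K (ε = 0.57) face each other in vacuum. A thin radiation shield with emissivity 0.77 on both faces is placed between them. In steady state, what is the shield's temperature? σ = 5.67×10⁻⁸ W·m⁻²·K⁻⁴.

T_s ≈ 238 K

In steady state the net flux on the hot side equals that on the cold side.
σ(T₁⁴−T_s⁴)/D₁ = σ(T_s⁴−T₂⁴)/D₂, with D₁ = 1/ε₁+1/ε_s−1 = 1.938, D₂ = 1/ε_s+1/ε₂−1 = 2.053.
Solve for T_s⁴: T_s⁴ = (D₂·T₁⁴ + D₁·T₂⁴)/(D₁+D₂) = 3.209×10⁹ K⁴.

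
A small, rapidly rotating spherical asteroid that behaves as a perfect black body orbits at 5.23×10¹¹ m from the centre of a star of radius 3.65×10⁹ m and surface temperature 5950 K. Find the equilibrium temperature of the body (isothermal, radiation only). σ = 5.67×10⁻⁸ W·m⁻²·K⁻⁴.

T ≈ 351 K

The star's surface emits σT_*⁴; at distance d the flux is S = σT_*⁴(R_*/d)².
S = 5.67×10⁻⁸·(5950)⁴·(3.65×10⁹/5.23×10¹¹)² = 3461 W/m².
For an isothermal sphere T⁴ = (1−a)S/(4σ) = 1.526×10¹⁰ K⁴.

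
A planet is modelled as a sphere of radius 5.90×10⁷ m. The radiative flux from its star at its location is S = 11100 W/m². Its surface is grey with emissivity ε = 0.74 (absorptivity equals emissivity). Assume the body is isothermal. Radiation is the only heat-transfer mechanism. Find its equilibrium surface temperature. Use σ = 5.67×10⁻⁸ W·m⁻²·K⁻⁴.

At equilibrium, absorbed power = emitted power.
Absorbing cross-section = πr² = 1.094×10¹⁶ m²; emitting surface = 4πr² = 4.374×10¹⁶ m² (ratio 4).
εS·A_cross = εσ·A_surf·T⁴  ⇒  T⁴ = S/(4σ)   (ε cancels).
T⁴ = 11100/(4·5.67×10⁻⁸) = 4.894×10¹⁰ K⁴.
T = (4.894×10¹⁰)^(1/4).

T ≈ 470 K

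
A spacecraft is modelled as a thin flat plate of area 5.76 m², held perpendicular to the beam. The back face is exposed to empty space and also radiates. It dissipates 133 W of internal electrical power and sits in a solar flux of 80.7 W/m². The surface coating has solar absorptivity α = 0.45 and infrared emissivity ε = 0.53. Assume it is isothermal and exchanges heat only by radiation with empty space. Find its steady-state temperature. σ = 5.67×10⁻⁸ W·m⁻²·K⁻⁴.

T ≈ 177 K

At steady state, absorbed solar power + internal power = radiated power.
Absorbed: α·S·A_cross = 0.45·80.7·5.760 = 209.2 W (cross-section A).
Total input = 209.2 + 133 = 342.2 W.
Radiated: εσ·A_surf·T⁴ with A_surf = 2A = 11.52 m².
T⁴ = 342.2/(0.53·5.67×10⁻⁸·11.52) = 9.884×10⁸ K⁴.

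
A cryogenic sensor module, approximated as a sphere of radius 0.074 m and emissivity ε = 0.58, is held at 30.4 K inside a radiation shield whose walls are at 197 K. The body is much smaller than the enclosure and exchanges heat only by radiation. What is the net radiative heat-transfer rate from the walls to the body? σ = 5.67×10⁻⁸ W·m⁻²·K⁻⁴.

P_net ≈ 3.41 W

For a small grey body in a large enclosure: P_net = εσA(T_body⁴ − T_wall⁴).
A = 4πr² = 0.06881 m²; T_body⁴ − T_wall⁴ = 8.541×10⁵ − 1.506×10⁹ = -1.505×10⁹ K⁴.
|P_net| = 0.58·5.67×10⁻⁸·0.06881·1.505×10⁹.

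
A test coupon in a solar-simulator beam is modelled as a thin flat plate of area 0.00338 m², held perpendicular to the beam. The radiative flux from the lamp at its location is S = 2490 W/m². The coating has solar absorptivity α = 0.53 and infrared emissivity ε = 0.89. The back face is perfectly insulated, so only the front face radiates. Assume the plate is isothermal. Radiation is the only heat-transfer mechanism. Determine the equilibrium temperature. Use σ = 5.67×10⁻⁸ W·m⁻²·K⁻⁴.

At equilibrium, absorbed power = emitted power.
Absorbing cross-section = A = 0.003380 m²; emitting surface = A = 0.003380 m² (ratio 1).
αS·A_cross = εσ·A_surf·T⁴  ⇒  T⁴ = αS/(ε·1σ).
T⁴ = 0.530·2490/(0.89·1·5.67×10⁻⁸) = 2.615×10¹⁰ K⁴.
T = (2.615×10¹⁰)^(1/4).

T ≈ 402 K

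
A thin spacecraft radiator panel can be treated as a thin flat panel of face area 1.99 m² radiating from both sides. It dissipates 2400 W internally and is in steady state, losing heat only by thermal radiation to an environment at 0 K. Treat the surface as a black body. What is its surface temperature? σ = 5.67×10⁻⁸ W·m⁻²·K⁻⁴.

T ≈ 321 K

Steady state: internal power = radiated power, P = εσA T⁴.
Radiating area A = 2·1.99 = 3.980 m².
T⁴ = P/(εσA) = 2400/(1.0·5.67×10⁻⁸·3.980) = 1.064×10¹⁰ K⁴.
T = (1.064×10¹⁰)^(1/4).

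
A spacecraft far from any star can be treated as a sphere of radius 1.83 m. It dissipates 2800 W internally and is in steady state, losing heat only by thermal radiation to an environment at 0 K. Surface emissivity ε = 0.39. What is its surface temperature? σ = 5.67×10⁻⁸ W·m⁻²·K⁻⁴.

Steady state: internal power = radiated power, P = εσA T⁴.
Radiating area A = 4πr² = 42.08 m².
T⁴ = P/(εσA) = 2800/(0.39·5.67×10⁻⁸·42.08) = 3.009×10⁹ K⁴.
T = (3.009×10⁹)^(1/4).

T ≈ 234 K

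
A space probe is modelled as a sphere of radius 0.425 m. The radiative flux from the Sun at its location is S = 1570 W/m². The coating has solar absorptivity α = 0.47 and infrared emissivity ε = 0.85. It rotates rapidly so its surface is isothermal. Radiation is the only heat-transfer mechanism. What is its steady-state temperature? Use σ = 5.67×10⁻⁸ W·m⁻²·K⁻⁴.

At equilibrium, absorbed power = emitted power.
Absorbing cross-section = πr² = 0.5675 m²; emitting surface = 4πr² = 2.270 m² (ratio 4).
αS·A_cross = εσ·A_surf·T⁴  ⇒  T⁴ = αS/(ε·4σ).
T⁴ = 0.470·1570/(0.85·4·5.67×10⁻⁸) = 3.828×10⁹ K⁴.
T = (3.828×10⁹)^(1/4).

T ≈ 249 K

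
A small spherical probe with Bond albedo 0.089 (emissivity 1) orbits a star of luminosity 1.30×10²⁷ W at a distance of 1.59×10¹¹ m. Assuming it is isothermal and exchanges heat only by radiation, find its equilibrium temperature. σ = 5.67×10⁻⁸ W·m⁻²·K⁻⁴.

First find the stellar flux at distance d: S = L/(4πd²) = 1.30×10²⁷/(4π·(1.59×10¹¹)²) = 4092 W/m².
For an isothermal sphere, absorbed (1−a)S·πr² = emitted σ·4πr²·T⁴, so T⁴ = (1−a)S/(4σ).
T⁴ = 0.911·4092/(4·5.67×10⁻⁸) = 1.644×10¹⁰ K⁴.

T ≈ 358 K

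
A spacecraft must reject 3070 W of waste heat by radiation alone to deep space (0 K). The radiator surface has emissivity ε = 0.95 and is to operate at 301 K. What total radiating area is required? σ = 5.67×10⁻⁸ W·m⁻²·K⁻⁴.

A ≈ 6.94 m²

P = εσA T⁴ ⇒ A = P/(εσT⁴).
T⁴ = 8.209×10⁹ K⁴.
A = 3070/(0.95 × 5.67×10⁻⁸ × 8.209×10⁹).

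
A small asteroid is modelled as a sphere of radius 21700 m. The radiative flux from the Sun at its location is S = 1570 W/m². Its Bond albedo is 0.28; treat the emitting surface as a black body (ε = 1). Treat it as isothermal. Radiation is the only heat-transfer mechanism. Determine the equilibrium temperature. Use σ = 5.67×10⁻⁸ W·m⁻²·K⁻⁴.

At equilibrium, absorbed power = emitted power.
Absorbing cross-section = πr² = 1.479×10⁹ m²; emitting surface = 4πr² = 5.917×10⁹ m² (ratio 4).
(1−a)S·A_cross = εσ·A_surf·T⁴  ⇒  T⁴ = (1−a)S/(4σ).
T⁴ = 0.720·1570/(4·5.67×10⁻⁸) = 4.984×10⁹ K⁴.
T = (4.984×10⁹)^(1/4).

T ≈ 266 K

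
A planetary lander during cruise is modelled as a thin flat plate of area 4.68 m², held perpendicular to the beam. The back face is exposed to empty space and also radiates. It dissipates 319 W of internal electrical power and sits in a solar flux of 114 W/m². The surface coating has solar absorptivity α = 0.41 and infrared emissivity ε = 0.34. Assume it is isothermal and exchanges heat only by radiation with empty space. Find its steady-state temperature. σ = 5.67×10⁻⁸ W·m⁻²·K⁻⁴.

At steady state, absorbed solar power + internal power = radiated power.
Absorbed: α·S·A_cross = 0.41·114·4.680 = 218.7 W (cross-section A).
Total input = 218.7 + 319 = 537.7 W.
Radiated: εσ·A_surf·T⁴ with A_surf = 2A = 9.360 m².
T⁴ = 537.7/(0.34·5.67×10⁻⁸·9.360) = 2.980×10⁹ K⁴.

T ≈ 234 K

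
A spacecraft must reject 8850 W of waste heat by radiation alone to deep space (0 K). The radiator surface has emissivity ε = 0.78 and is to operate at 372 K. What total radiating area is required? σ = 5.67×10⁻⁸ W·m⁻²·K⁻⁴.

A ≈ 10.4 m²

P = εσA T⁴ ⇒ A = P/(εσT⁴).
T⁴ = 1.915×10¹⁰ K⁴.
A = 8850/(0.78 × 5.67×10⁻⁸ × 1.915×10¹⁰).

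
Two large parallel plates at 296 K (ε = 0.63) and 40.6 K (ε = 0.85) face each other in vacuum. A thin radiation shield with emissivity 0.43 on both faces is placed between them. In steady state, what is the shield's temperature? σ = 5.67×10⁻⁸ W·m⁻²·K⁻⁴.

T_s ≈ 244 K

In steady state the net flux on the hot side equals that on the cold side.
σ(T₁⁴−T_s⁴)/D₁ = σ(T_s⁴−T₂⁴)/D₂, with D₁ = 1/ε₁+1/ε_s−1 = 2.913, D₂ = 1/ε_s+1/ε₂−1 = 2.502.
Solve for T_s⁴: T_s⁴ = (D₂·T₁⁴ + D₁·T₂⁴)/(D₁+D₂) = 3.549×10⁹ K⁴.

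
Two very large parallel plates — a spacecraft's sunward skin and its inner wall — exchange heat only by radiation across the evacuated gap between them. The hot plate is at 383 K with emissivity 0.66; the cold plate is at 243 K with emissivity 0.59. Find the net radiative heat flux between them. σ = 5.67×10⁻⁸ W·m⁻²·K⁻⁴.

q ≈ 463 W/m²

For two infinite grey parallel plates, q = σ(T₁⁴ − T₂⁴)/(1/ε₁ + 1/ε₂ − 1).
T₁⁴ − T₂⁴ = 2.152×10¹⁰ − 3.487×10⁹ = 1.803×10¹⁰ K⁴.
1/ε₁ + 1/ε₂ − 1 = 1.515 + 1.695 − 1 = 2.210.
q = 5.67×10⁻⁸ × 1.803×10¹⁰ / 2.210.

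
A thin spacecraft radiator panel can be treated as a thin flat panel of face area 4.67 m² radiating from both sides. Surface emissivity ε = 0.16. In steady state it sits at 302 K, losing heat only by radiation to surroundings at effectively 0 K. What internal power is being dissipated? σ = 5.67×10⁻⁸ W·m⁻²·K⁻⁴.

P ≈ 705 W

Steady state: P = εσA T⁴.
A = 2·4.67 = 9.340 m²; T⁴ = (302)⁴ = 8.318×10⁹ K⁴.
P = 0.16 × 5.67×10⁻⁸ × 9.340 × 8.318×10⁹.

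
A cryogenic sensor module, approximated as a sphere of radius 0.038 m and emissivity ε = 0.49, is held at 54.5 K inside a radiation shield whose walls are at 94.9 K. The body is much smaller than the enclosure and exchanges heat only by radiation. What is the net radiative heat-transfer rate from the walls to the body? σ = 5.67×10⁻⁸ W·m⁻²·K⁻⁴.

P_net ≈ 0.0364 W

For a small grey body in a large enclosure: P_net = εσA(T_body⁴ − T_wall⁴).
A = 4πr² = 0.01815 m²; T_body⁴ − T_wall⁴ = 8.822×10⁶ − 8.111×10⁷ = -7.229×10⁷ K⁴.
|P_net| = 0.49·5.67×10⁻⁸·0.01815·7.229×10⁷.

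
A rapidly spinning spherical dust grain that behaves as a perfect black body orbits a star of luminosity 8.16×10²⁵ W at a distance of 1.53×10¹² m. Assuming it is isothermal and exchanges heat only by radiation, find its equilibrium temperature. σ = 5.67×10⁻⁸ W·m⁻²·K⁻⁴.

T ≈ 59.1 K

First find the stellar flux at distance d: S = L/(4πd²) = 8.16×10²⁵/(4π·(1.53×10¹²)²) = 2.774 W/m².
For an isothermal sphere, absorbed (1−a)S·πr² = emitted σ·4πr²·T⁴, so T⁴ = (1−a)S/(4σ).
T⁴ = 1.00·2.774/(4·5.67×10⁻⁸) = 1.223×10⁷ K⁴.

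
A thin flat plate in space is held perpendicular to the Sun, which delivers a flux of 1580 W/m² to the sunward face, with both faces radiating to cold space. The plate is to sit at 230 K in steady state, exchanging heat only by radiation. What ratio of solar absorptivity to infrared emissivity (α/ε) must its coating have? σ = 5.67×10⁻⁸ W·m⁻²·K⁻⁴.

α/ε ≈ 0.201

Balance: αS·A = εσ·2A·T⁴ ⇒ α/ε = 2σT⁴/S.
α/ε = 2·5.67×10⁻⁸·(230)⁴/1580 = 2·5.67×10⁻⁸·2.798×10⁹/1580.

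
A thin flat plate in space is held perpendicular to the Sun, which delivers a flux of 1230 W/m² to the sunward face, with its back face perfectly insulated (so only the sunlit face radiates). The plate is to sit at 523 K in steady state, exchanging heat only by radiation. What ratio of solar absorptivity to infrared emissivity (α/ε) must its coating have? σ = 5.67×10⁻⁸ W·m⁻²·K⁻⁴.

α/ε ≈ 3.45

Balance: αS·A = εσ·1A·T⁴ ⇒ α/ε = σT⁴/S.
α/ε = 5.67×10⁻⁸·(523)⁴/1230 = 5.67×10⁻⁸·7.482×10¹⁰/1230.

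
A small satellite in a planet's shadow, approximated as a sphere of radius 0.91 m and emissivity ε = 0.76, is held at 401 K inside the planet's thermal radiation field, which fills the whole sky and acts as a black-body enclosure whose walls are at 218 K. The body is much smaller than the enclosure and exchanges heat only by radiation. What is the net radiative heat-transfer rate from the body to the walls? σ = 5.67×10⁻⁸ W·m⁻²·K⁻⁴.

For a small grey body in a large enclosure: P_net = εσA(T_body⁴ − T_wall⁴).
A = 4πr² = 10.41 m²; T_body⁴ − T_wall⁴ = 2.586×10¹⁰ − 2.259×10⁹ = 2.360×10¹⁰ K⁴.
|P_net| = 0.76·5.67×10⁻⁸·10.41·2.360×10¹⁰.

P_net ≈ 10600 W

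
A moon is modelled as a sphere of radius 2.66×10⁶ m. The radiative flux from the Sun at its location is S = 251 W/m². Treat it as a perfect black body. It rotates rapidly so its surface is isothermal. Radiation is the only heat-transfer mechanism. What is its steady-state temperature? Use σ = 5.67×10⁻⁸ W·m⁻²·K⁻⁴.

At equilibrium, absorbed power = emitted power.
Absorbing cross-section = πr² = 2.223×10¹³ m²; emitting surface = 4πr² = 8.891×10¹³ m² (ratio 4).
S·A_cross = εσ·A_surf·T⁴  ⇒  T⁴ = S/(4σ).
T⁴ = 1.00·251/(4·5.67×10⁻⁸) = 1.107×10⁹ K⁴.
T = (1.107×10⁹)^(1/4).

T ≈ 182 K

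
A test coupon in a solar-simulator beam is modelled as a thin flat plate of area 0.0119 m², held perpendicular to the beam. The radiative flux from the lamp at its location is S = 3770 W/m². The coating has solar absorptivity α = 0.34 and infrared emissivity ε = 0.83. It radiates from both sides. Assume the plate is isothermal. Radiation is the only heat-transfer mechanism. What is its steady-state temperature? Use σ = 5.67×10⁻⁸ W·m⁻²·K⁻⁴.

At equilibrium, absorbed power = emitted power.
Absorbing cross-section = A = 0.01190 m²; emitting surface = 2A = 0.02380 m² (ratio 2).
αS·A_cross = εσ·A_surf·T⁴  ⇒  T⁴ = αS/(ε·2σ).
T⁴ = 0.340·3770/(0.83·2·5.67×10⁻⁸) = 1.362×10¹⁰ K⁴.
T = (1.362×10¹⁰)^(1/4).

T ≈ 342 K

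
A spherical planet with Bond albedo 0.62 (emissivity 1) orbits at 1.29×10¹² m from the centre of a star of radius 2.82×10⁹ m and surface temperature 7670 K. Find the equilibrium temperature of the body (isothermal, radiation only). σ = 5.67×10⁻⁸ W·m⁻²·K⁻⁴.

The star's surface emits σT_*⁴; at distance d the flux is S = σT_*⁴(R_*/d)².
S = 5.67×10⁻⁸·(7670)⁴·(2.82×10⁹/1.29×10¹²)² = 937.7 W/m².
For an isothermal sphere T⁴ = (1−a)S/(4σ) = 1.571×10⁹ K⁴.

T ≈ 199 K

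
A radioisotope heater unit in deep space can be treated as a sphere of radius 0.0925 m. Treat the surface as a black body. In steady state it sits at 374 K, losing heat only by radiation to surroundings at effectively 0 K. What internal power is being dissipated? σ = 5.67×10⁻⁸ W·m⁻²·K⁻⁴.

Steady state: P = εσA T⁴.
A = 4πr² = 0.1075 m²; T⁴ = (374)⁴ = 1.957×10¹⁰ K⁴.
P = 1.0 × 5.67×10⁻⁸ × 0.1075 × 1.957×10¹⁰.

P ≈ 119 W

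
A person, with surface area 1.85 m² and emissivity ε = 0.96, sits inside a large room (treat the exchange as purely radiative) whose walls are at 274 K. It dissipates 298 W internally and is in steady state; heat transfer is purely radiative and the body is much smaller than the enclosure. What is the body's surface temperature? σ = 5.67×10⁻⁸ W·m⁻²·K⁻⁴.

T ≈ 304 K

For a small grey body in a large enclosure, net radiated power = εσA(T⁴ − T_w⁴).
Steady state: P = εσA(T⁴ − T_w⁴) with A = 1.85 m².
T⁴ = P/(εσA) + T_w⁴ = 298/(0.96·5.67×10⁻⁸·1.850) + (274)⁴
    = 2.959×10⁹ + 5.636×10⁹ = 8.596×10⁹ K⁴.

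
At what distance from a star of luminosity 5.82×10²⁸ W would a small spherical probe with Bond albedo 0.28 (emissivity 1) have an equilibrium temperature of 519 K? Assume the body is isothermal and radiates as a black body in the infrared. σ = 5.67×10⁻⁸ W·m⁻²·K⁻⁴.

d ≈ 4.50×10¹¹ m

For an isothermal black-emitting sphere, (1−a)S·πr² = σ·4πr²·T⁴ ⇒ S = 4σT⁴/(1−a).
S = 4·5.67×10⁻⁸·(519)⁴/0.720 = 22850 W/m².
Flux falls as S = L/(4πd²), so d = √(L/(4πS)) = √(5.82×10²⁸/(4π·22850)).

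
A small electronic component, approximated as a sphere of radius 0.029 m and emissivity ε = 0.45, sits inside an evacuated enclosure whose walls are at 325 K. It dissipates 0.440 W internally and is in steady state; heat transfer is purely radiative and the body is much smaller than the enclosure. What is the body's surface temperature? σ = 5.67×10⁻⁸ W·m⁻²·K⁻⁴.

For a small grey body in a large enclosure, net radiated power = εσA(T⁴ − T_w⁴).
Steady state: P = εσA(T⁴ − T_w⁴) with A = 4πr² = 0.01057 m².
T⁴ = P/(εσA) + T_w⁴ = 0.440/(0.45·5.67×10⁻⁸·0.01057) + (325)⁴
    = 1.632×10⁹ + 1.116×10¹⁰ = 1.279×10¹⁰ K⁴.

T ≈ 336 K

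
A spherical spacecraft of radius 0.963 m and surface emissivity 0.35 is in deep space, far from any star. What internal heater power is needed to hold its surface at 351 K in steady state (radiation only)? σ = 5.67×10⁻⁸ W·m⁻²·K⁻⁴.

P = εσ·4πr²·T⁴.
4πr² = 11.65 m²; T⁴ = 1.518×10¹⁰ K⁴.
P = 0.35·5.67×10⁻⁸·11.65·1.518×10¹⁰.

P ≈ 3510 W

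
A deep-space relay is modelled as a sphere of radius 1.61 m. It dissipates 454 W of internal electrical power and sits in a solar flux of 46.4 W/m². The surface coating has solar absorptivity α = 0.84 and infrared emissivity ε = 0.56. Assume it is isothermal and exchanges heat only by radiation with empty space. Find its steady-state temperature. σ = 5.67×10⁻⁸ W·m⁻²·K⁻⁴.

T ≈ 165 K

At steady state, absorbed solar power + internal power = radiated power.
Absorbed: α·S·A_cross = 0.84·46.4·8.143 = 317.4 W (cross-section πr²).
Total input = 317.4 + 454 = 771.4 W.
Radiated: εσ·A_surf·T⁴ with A_surf = 4πr² = 32.57 m².
T⁴ = 771.4/(0.56·5.67×10⁻⁸·32.57) = 7.458×10⁸ K⁴.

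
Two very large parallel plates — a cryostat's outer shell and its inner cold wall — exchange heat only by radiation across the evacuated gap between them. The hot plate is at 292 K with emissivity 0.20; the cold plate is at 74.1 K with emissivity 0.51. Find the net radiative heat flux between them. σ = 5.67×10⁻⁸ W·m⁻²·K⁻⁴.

q ≈ 68.9 W/m²

For two infinite grey parallel plates, q = σ(T₁⁴ − T₂⁴)/(1/ε₁ + 1/ε₂ − 1).
T₁⁴ − T₂⁴ = 7.270×10⁹ − 3.015×10⁷ = 7.240×10⁹ K⁴.
1/ε₁ + 1/ε₂ − 1 = 5.000 + 1.961 − 1 = 5.961.
q = 5.67×10⁻⁸ × 7.240×10⁹ / 5.961.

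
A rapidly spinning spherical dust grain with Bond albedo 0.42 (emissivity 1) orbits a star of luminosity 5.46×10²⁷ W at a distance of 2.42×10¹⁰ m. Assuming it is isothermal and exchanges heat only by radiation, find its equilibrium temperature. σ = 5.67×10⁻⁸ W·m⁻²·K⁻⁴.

T ≈ 1170 K

First find the stellar flux at distance d: S = L/(4πd²) = 5.46×10²⁷/(4π·(2.42×10¹⁰)²) = 7.419×10⁵ W/m².
For an isothermal sphere, absorbed (1−a)S·πr² = emitted σ·4πr²·T⁴, so T⁴ = (1−a)S/(4σ).
T⁴ = 0.580·7.419×10⁵/(4·5.67×10⁻⁸) = 1.897×10¹² K⁴.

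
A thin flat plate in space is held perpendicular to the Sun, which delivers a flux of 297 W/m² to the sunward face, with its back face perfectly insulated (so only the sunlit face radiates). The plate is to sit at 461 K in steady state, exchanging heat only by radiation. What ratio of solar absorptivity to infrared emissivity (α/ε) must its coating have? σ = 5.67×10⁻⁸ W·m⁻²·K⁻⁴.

Balance: αS·A = εσ·1A·T⁴ ⇒ α/ε = σT⁴/S.
α/ε = 5.67×10⁻⁸·(461)⁴/297 = 5.67×10⁻⁸·4.517×10¹⁰/297.

α/ε ≈ 8.62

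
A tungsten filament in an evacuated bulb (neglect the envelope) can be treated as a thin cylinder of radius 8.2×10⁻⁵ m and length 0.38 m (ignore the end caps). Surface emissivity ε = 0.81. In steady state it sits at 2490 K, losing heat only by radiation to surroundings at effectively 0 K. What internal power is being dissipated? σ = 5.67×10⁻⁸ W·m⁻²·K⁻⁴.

Steady state: P = εσA T⁴.
A = 2πrL = 1.958×10⁻⁴ m²; T⁴ = (2490)⁴ = 3.844×10¹³ K⁴.
P = 0.81 × 5.67×10⁻⁸ × 1.958×10⁻⁴ × 3.844×10¹³.

P ≈ 346 W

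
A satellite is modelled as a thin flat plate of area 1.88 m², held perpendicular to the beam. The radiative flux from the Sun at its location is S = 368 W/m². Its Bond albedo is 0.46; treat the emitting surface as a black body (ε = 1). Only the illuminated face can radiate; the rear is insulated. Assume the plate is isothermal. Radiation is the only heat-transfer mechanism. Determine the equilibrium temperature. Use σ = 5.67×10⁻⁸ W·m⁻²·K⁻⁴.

At equilibrium, absorbed power = emitted power.
Absorbing cross-section = A = 1.880 m²; emitting surface = A = 1.880 m² (ratio 1).
(1−a)S·A_cross = εσ·A_surf·T⁴  ⇒  T⁴ = (1−a)S/(1σ).
T⁴ = 0.540·368/(1·5.67×10⁻⁸) = 3.505×10⁹ K⁴.
T = (3.505×10⁹)^(1/4).

T ≈ 243 K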